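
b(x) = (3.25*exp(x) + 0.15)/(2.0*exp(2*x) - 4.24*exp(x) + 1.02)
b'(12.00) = 0.00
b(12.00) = 0.00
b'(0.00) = -2.12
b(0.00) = -2.79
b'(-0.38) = 0.38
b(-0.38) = -2.51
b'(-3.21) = 0.22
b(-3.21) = 0.33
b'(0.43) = -31.84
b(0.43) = -6.67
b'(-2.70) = 0.47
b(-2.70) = 0.50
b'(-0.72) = 3.17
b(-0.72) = -3.04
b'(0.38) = -19.39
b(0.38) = -5.43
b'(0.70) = -135.66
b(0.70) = 11.31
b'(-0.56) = 1.51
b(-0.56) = -2.68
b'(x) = (3.25*exp(x) + 0.15)*(-4.0*exp(2*x) + 4.24*exp(x))/(2.0*exp(2*x) - 4.24*exp(x) + 1.02)^2 + 3.25*exp(x)/(2.0*exp(2*x) - 4.24*exp(x) + 1.02)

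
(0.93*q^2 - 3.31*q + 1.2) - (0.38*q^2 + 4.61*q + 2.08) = 0.55*q^2 - 7.92*q - 0.88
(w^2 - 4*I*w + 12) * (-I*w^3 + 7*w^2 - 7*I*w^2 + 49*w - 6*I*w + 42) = -I*w^5 + 3*w^4 - 7*I*w^4 + 21*w^3 - 46*I*w^3 + 102*w^2 - 280*I*w^2 + 588*w - 240*I*w + 504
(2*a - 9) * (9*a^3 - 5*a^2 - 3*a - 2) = 18*a^4 - 91*a^3 + 39*a^2 + 23*a + 18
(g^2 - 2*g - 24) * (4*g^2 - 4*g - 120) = 4*g^4 - 12*g^3 - 208*g^2 + 336*g + 2880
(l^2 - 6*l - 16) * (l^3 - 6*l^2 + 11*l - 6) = l^5 - 12*l^4 + 31*l^3 + 24*l^2 - 140*l + 96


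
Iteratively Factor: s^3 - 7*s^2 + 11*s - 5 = (s - 5)*(s^2 - 2*s + 1) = (s - 5)*(s - 1)*(s - 1)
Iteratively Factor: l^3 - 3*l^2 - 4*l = (l)*(l^2 - 3*l - 4) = l*(l - 4)*(l + 1)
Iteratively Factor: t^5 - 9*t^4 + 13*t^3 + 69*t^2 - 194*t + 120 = (t - 2)*(t^4 - 7*t^3 - t^2 + 67*t - 60) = (t - 5)*(t - 2)*(t^3 - 2*t^2 - 11*t + 12) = (t - 5)*(t - 2)*(t - 1)*(t^2 - t - 12) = (t - 5)*(t - 2)*(t - 1)*(t + 3)*(t - 4)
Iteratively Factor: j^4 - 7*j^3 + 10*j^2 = (j)*(j^3 - 7*j^2 + 10*j) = j^2*(j^2 - 7*j + 10) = j^2*(j - 5)*(j - 2)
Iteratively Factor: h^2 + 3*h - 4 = (h + 4)*(h - 1)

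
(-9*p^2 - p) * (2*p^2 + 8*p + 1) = -18*p^4 - 74*p^3 - 17*p^2 - p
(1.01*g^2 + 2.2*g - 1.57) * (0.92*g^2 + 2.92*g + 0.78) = 0.9292*g^4 + 4.9732*g^3 + 5.7674*g^2 - 2.8684*g - 1.2246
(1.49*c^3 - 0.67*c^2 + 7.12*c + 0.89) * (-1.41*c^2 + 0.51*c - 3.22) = -2.1009*c^5 + 1.7046*c^4 - 15.1787*c^3 + 4.5337*c^2 - 22.4725*c - 2.8658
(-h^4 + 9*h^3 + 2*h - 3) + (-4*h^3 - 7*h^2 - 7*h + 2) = -h^4 + 5*h^3 - 7*h^2 - 5*h - 1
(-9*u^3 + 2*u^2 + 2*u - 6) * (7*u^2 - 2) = -63*u^5 + 14*u^4 + 32*u^3 - 46*u^2 - 4*u + 12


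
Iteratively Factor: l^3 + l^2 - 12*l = (l)*(l^2 + l - 12) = l*(l - 3)*(l + 4)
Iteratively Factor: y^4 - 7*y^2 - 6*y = (y)*(y^3 - 7*y - 6) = y*(y - 3)*(y^2 + 3*y + 2) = y*(y - 3)*(y + 2)*(y + 1)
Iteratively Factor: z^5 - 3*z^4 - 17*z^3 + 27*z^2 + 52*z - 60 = (z + 2)*(z^4 - 5*z^3 - 7*z^2 + 41*z - 30) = (z - 5)*(z + 2)*(z^3 - 7*z + 6) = (z - 5)*(z + 2)*(z + 3)*(z^2 - 3*z + 2) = (z - 5)*(z - 1)*(z + 2)*(z + 3)*(z - 2)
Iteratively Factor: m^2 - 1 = (m - 1)*(m + 1)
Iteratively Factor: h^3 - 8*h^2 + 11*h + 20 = (h + 1)*(h^2 - 9*h + 20) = (h - 4)*(h + 1)*(h - 5)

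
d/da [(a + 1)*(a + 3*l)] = 2*a + 3*l + 1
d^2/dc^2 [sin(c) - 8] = -sin(c)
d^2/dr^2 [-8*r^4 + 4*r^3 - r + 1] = 24*r*(1 - 4*r)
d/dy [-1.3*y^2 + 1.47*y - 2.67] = 1.47 - 2.6*y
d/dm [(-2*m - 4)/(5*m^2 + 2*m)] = 2*(5*m^2 + 20*m + 4)/(m^2*(25*m^2 + 20*m + 4))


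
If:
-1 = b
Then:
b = -1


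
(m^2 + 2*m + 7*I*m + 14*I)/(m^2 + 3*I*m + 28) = (m + 2)/(m - 4*I)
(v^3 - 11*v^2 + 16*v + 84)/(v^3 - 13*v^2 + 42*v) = (v + 2)/v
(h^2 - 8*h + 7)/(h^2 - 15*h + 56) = (h - 1)/(h - 8)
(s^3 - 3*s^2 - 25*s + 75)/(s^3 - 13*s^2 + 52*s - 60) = (s^2 + 2*s - 15)/(s^2 - 8*s + 12)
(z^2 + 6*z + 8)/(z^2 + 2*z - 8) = (z + 2)/(z - 2)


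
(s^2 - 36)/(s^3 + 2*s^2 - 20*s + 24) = (s - 6)/(s^2 - 4*s + 4)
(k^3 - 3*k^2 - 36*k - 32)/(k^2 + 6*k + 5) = (k^2 - 4*k - 32)/(k + 5)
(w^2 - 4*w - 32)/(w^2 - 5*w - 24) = (w + 4)/(w + 3)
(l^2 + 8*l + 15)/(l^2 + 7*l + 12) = (l + 5)/(l + 4)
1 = 1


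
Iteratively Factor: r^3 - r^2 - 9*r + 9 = (r - 1)*(r^2 - 9) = (r - 1)*(r + 3)*(r - 3)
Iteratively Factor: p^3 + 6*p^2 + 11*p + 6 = (p + 1)*(p^2 + 5*p + 6) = (p + 1)*(p + 3)*(p + 2)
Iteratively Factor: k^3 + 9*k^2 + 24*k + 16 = (k + 4)*(k^2 + 5*k + 4) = (k + 1)*(k + 4)*(k + 4)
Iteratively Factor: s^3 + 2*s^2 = (s)*(s^2 + 2*s) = s^2*(s + 2)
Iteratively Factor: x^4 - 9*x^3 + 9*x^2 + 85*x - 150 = (x - 5)*(x^3 - 4*x^2 - 11*x + 30) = (x - 5)^2*(x^2 + x - 6) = (x - 5)^2*(x + 3)*(x - 2)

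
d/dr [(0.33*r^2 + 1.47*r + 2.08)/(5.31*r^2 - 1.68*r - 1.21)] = (-8.3601*r^2 - 22.8882*r + 1.7157)/(28.1961*r^4 - 17.8416*r^3 - 10.0278*r^2 + 4.0656*r + 1.4641)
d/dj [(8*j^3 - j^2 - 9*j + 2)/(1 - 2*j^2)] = (-16*j^4 + 6*j^2 + 6*j - 9)/(4*j^4 - 4*j^2 + 1)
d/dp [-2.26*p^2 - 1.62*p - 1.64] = -4.52*p - 1.62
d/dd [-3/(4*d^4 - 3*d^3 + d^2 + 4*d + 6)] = 3*(16*d^3 - 9*d^2 + 2*d + 4)/(4*d^4 - 3*d^3 + d^2 + 4*d + 6)^2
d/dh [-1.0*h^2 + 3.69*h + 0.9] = 3.69 - 2.0*h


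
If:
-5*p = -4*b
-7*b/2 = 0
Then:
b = 0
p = 0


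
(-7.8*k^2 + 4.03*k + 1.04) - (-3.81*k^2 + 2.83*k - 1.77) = -3.99*k^2 + 1.2*k + 2.81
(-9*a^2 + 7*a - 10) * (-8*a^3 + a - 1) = 72*a^5 - 56*a^4 + 71*a^3 + 16*a^2 - 17*a + 10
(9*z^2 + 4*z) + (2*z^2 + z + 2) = 11*z^2 + 5*z + 2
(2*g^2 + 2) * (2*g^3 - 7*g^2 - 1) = 4*g^5 - 14*g^4 + 4*g^3 - 16*g^2 - 2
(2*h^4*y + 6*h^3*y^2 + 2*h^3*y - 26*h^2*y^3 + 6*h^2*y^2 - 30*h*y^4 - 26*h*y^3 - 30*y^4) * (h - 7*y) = 2*h^5*y - 8*h^4*y^2 + 2*h^4*y - 68*h^3*y^3 - 8*h^3*y^2 + 152*h^2*y^4 - 68*h^2*y^3 + 210*h*y^5 + 152*h*y^4 + 210*y^5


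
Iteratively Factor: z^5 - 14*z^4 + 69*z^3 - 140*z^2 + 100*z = (z - 2)*(z^4 - 12*z^3 + 45*z^2 - 50*z) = (z - 5)*(z - 2)*(z^3 - 7*z^2 + 10*z) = z*(z - 5)*(z - 2)*(z^2 - 7*z + 10) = z*(z - 5)*(z - 2)^2*(z - 5)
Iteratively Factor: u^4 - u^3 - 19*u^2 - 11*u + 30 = (u - 1)*(u^3 - 19*u - 30) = (u - 1)*(u + 2)*(u^2 - 2*u - 15) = (u - 5)*(u - 1)*(u + 2)*(u + 3)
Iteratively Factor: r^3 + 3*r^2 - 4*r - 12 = (r + 3)*(r^2 - 4) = (r - 2)*(r + 3)*(r + 2)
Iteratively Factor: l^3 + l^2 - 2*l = (l - 1)*(l^2 + 2*l) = l*(l - 1)*(l + 2)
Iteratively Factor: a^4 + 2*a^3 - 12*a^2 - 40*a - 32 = (a + 2)*(a^3 - 12*a - 16) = (a - 4)*(a + 2)*(a^2 + 4*a + 4) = (a - 4)*(a + 2)^2*(a + 2)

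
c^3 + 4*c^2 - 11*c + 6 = (c - 1)^2*(c + 6)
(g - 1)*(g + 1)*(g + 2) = g^3 + 2*g^2 - g - 2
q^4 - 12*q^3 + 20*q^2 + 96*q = q*(q - 8)*(q - 6)*(q + 2)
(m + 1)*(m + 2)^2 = m^3 + 5*m^2 + 8*m + 4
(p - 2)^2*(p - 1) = p^3 - 5*p^2 + 8*p - 4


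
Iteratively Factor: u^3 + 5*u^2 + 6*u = (u + 2)*(u^2 + 3*u) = u*(u + 2)*(u + 3)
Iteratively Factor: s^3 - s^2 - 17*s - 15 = (s - 5)*(s^2 + 4*s + 3) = (s - 5)*(s + 3)*(s + 1)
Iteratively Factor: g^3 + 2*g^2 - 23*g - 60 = (g + 3)*(g^2 - g - 20) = (g + 3)*(g + 4)*(g - 5)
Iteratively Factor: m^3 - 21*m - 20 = (m + 4)*(m^2 - 4*m - 5) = (m - 5)*(m + 4)*(m + 1)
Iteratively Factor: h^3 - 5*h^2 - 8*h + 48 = (h + 3)*(h^2 - 8*h + 16) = (h - 4)*(h + 3)*(h - 4)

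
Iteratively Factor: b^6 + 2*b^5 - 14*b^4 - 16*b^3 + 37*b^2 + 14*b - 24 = (b + 4)*(b^5 - 2*b^4 - 6*b^3 + 8*b^2 + 5*b - 6) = (b + 2)*(b + 4)*(b^4 - 4*b^3 + 2*b^2 + 4*b - 3) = (b - 3)*(b + 2)*(b + 4)*(b^3 - b^2 - b + 1) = (b - 3)*(b - 1)*(b + 2)*(b + 4)*(b^2 - 1) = (b - 3)*(b - 1)*(b + 1)*(b + 2)*(b + 4)*(b - 1)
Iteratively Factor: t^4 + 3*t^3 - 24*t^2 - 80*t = (t + 4)*(t^3 - t^2 - 20*t) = t*(t + 4)*(t^2 - t - 20) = t*(t - 5)*(t + 4)*(t + 4)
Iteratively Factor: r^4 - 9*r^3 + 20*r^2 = (r)*(r^3 - 9*r^2 + 20*r) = r*(r - 4)*(r^2 - 5*r) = r^2*(r - 4)*(r - 5)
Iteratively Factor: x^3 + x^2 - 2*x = (x - 1)*(x^2 + 2*x) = (x - 1)*(x + 2)*(x)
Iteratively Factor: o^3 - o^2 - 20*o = (o)*(o^2 - o - 20) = o*(o - 5)*(o + 4)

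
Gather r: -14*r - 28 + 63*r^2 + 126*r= 63*r^2 + 112*r - 28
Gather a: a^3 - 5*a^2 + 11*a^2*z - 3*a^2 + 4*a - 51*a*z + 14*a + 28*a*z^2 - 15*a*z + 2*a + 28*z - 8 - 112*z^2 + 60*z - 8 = a^3 + a^2*(11*z - 8) + a*(28*z^2 - 66*z + 20) - 112*z^2 + 88*z - 16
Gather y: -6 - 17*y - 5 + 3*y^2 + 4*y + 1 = 3*y^2 - 13*y - 10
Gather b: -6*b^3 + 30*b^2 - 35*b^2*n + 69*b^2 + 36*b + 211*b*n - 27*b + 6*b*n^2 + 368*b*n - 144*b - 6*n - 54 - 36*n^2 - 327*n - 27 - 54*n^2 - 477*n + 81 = -6*b^3 + b^2*(99 - 35*n) + b*(6*n^2 + 579*n - 135) - 90*n^2 - 810*n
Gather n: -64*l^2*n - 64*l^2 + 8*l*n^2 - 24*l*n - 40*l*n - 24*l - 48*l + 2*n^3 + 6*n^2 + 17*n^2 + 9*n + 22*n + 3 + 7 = -64*l^2 - 72*l + 2*n^3 + n^2*(8*l + 23) + n*(-64*l^2 - 64*l + 31) + 10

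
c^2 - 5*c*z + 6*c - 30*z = (c + 6)*(c - 5*z)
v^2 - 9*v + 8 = (v - 8)*(v - 1)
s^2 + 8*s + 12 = (s + 2)*(s + 6)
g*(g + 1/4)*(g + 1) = g^3 + 5*g^2/4 + g/4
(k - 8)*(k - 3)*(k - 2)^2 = k^4 - 15*k^3 + 72*k^2 - 140*k + 96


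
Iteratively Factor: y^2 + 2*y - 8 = (y + 4)*(y - 2)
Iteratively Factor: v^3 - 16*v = (v - 4)*(v^2 + 4*v) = v*(v - 4)*(v + 4)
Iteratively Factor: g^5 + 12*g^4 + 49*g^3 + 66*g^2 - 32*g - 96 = (g + 3)*(g^4 + 9*g^3 + 22*g^2 - 32) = (g + 3)*(g + 4)*(g^3 + 5*g^2 + 2*g - 8) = (g + 2)*(g + 3)*(g + 4)*(g^2 + 3*g - 4) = (g + 2)*(g + 3)*(g + 4)^2*(g - 1)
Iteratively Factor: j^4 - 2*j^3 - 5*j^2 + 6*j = (j - 1)*(j^3 - j^2 - 6*j) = (j - 1)*(j + 2)*(j^2 - 3*j) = j*(j - 1)*(j + 2)*(j - 3)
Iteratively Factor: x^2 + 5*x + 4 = (x + 4)*(x + 1)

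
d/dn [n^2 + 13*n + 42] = 2*n + 13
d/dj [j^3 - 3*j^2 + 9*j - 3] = 3*j^2 - 6*j + 9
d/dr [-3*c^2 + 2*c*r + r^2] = 2*c + 2*r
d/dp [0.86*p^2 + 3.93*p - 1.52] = 1.72*p + 3.93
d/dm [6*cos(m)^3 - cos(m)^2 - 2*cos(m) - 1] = 2*(-9*cos(m)^2 + cos(m) + 1)*sin(m)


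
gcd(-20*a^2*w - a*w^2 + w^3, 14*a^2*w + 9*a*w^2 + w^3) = w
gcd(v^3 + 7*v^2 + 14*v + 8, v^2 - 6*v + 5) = 1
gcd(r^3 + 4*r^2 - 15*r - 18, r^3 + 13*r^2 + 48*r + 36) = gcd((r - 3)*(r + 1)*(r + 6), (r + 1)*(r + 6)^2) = r^2 + 7*r + 6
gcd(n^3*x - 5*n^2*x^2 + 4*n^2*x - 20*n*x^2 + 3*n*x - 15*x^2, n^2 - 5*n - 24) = n + 3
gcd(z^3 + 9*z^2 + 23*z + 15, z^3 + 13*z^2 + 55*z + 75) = z^2 + 8*z + 15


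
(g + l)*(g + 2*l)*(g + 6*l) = g^3 + 9*g^2*l + 20*g*l^2 + 12*l^3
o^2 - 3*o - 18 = (o - 6)*(o + 3)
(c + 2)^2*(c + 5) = c^3 + 9*c^2 + 24*c + 20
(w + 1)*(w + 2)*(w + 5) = w^3 + 8*w^2 + 17*w + 10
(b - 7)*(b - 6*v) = b^2 - 6*b*v - 7*b + 42*v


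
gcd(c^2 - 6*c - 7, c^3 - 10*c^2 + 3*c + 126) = c - 7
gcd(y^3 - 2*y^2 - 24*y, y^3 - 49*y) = y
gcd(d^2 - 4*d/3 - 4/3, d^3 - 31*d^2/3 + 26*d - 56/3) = d - 2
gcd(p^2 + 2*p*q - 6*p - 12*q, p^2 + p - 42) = p - 6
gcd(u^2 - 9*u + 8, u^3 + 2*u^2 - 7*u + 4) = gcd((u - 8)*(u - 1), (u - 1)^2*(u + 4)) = u - 1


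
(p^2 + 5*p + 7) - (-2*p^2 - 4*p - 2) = 3*p^2 + 9*p + 9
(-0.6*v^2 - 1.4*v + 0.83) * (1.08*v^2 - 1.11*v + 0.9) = -0.648*v^4 - 0.846*v^3 + 1.9104*v^2 - 2.1813*v + 0.747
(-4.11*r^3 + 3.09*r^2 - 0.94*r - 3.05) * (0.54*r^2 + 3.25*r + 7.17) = -2.2194*r^5 - 11.6889*r^4 - 19.9338*r^3 + 17.4533*r^2 - 16.6523*r - 21.8685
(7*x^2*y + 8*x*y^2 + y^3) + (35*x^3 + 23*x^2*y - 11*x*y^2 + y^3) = 35*x^3 + 30*x^2*y - 3*x*y^2 + 2*y^3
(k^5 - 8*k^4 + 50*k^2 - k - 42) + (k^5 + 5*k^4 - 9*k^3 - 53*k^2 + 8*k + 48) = 2*k^5 - 3*k^4 - 9*k^3 - 3*k^2 + 7*k + 6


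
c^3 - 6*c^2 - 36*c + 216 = (c - 6)^2*(c + 6)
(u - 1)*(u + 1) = u^2 - 1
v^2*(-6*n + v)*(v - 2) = -6*n*v^3 + 12*n*v^2 + v^4 - 2*v^3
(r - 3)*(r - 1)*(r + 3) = r^3 - r^2 - 9*r + 9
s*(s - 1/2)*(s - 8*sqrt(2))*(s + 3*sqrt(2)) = s^4 - 5*sqrt(2)*s^3 - s^3/2 - 48*s^2 + 5*sqrt(2)*s^2/2 + 24*s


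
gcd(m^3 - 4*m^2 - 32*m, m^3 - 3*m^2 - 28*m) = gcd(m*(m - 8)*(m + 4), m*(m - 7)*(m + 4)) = m^2 + 4*m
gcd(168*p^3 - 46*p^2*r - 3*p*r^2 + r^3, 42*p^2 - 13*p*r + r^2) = 6*p - r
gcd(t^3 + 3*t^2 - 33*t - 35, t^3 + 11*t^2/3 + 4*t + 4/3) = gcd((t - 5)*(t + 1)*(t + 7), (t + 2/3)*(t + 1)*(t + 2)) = t + 1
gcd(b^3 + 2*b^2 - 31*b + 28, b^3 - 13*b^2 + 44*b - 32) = b^2 - 5*b + 4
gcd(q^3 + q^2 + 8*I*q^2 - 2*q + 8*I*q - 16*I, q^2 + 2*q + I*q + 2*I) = q + 2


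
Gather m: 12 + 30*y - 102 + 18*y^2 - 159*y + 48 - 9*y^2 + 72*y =9*y^2 - 57*y - 42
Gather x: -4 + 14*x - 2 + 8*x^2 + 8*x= 8*x^2 + 22*x - 6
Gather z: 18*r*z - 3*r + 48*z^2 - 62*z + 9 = -3*r + 48*z^2 + z*(18*r - 62) + 9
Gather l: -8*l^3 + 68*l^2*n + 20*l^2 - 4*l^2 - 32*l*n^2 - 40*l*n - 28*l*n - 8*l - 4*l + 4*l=-8*l^3 + l^2*(68*n + 16) + l*(-32*n^2 - 68*n - 8)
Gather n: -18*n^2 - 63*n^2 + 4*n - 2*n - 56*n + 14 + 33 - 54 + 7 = -81*n^2 - 54*n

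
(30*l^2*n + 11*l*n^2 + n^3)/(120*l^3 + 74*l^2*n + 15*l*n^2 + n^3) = n/(4*l + n)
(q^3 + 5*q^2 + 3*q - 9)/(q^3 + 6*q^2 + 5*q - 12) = (q + 3)/(q + 4)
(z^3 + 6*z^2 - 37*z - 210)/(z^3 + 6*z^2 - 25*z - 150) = (z^2 + z - 42)/(z^2 + z - 30)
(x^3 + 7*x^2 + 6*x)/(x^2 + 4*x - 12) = x*(x + 1)/(x - 2)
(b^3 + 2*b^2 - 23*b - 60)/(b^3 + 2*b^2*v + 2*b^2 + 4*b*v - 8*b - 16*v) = (b^2 - 2*b - 15)/(b^2 + 2*b*v - 2*b - 4*v)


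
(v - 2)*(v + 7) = v^2 + 5*v - 14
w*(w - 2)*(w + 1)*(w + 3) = w^4 + 2*w^3 - 5*w^2 - 6*w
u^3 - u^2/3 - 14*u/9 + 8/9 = (u - 1)*(u - 2/3)*(u + 4/3)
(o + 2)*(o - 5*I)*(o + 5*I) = o^3 + 2*o^2 + 25*o + 50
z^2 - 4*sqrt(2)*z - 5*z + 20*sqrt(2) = (z - 5)*(z - 4*sqrt(2))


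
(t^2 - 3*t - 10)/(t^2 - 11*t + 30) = (t + 2)/(t - 6)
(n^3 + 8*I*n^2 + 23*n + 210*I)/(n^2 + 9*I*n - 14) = (n^2 + I*n + 30)/(n + 2*I)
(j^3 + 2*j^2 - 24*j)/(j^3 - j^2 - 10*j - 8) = j*(j + 6)/(j^2 + 3*j + 2)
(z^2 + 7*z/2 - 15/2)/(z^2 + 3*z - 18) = (2*z^2 + 7*z - 15)/(2*(z^2 + 3*z - 18))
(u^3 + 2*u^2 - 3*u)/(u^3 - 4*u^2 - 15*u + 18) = u/(u - 6)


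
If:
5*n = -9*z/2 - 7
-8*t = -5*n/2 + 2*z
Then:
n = -9*z/10 - 7/5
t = -17*z/32 - 7/16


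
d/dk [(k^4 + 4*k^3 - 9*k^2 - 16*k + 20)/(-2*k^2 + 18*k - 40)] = (-2*k^5 + 23*k^4 - 8*k^3 - 337*k^2 + 400*k + 140)/(2*(k^4 - 18*k^3 + 121*k^2 - 360*k + 400))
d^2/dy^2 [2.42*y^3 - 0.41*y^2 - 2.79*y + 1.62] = 14.52*y - 0.82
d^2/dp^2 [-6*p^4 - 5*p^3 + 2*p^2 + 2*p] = -72*p^2 - 30*p + 4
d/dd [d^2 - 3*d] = 2*d - 3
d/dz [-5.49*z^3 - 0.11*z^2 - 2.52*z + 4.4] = -16.47*z^2 - 0.22*z - 2.52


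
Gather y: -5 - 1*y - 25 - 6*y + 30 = -7*y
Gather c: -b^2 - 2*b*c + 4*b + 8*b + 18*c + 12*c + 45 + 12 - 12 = -b^2 + 12*b + c*(30 - 2*b) + 45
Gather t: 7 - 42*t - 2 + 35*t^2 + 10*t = 35*t^2 - 32*t + 5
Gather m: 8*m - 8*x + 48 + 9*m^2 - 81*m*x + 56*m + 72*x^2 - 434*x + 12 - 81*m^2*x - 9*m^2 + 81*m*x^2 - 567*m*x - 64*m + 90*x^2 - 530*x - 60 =-81*m^2*x + m*(81*x^2 - 648*x) + 162*x^2 - 972*x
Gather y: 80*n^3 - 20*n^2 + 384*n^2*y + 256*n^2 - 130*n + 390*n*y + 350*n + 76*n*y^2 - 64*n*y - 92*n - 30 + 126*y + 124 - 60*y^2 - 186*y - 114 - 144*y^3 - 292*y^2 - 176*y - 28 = 80*n^3 + 236*n^2 + 128*n - 144*y^3 + y^2*(76*n - 352) + y*(384*n^2 + 326*n - 236) - 48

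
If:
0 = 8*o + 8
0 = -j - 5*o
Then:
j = 5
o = -1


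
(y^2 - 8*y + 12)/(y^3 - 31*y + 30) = (y^2 - 8*y + 12)/(y^3 - 31*y + 30)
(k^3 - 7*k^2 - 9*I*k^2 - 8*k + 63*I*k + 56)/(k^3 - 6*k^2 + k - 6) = (k^2 - k*(7 + 8*I) + 56*I)/(k^2 + k*(-6 + I) - 6*I)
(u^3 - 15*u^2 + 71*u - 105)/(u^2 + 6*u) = (u^3 - 15*u^2 + 71*u - 105)/(u*(u + 6))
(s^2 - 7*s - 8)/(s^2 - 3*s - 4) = (s - 8)/(s - 4)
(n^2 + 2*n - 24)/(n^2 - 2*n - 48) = (n - 4)/(n - 8)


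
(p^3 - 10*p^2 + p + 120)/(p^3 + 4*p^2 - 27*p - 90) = (p - 8)/(p + 6)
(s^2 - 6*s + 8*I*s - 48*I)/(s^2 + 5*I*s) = (s^2 - 6*s + 8*I*s - 48*I)/(s*(s + 5*I))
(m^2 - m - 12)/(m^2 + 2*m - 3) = (m - 4)/(m - 1)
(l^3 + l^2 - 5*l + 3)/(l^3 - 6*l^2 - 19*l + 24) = (l - 1)/(l - 8)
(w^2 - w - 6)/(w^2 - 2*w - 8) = (w - 3)/(w - 4)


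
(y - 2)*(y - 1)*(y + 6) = y^3 + 3*y^2 - 16*y + 12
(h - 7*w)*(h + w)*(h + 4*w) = h^3 - 2*h^2*w - 31*h*w^2 - 28*w^3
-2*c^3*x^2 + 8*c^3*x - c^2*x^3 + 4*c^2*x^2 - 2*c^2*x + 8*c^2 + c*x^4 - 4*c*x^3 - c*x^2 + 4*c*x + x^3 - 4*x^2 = (-2*c + x)*(c + x)*(x - 4)*(c*x + 1)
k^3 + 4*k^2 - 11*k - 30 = (k - 3)*(k + 2)*(k + 5)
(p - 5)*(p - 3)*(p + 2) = p^3 - 6*p^2 - p + 30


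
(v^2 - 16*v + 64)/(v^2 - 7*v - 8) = (v - 8)/(v + 1)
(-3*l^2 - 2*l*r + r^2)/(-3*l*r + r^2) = (l + r)/r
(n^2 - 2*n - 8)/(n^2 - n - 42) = (-n^2 + 2*n + 8)/(-n^2 + n + 42)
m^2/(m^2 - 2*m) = m/(m - 2)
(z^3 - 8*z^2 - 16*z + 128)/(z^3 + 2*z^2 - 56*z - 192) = (z - 4)/(z + 6)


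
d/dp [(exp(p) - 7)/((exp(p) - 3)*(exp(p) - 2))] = (-exp(2*p) + 14*exp(p) - 29)*exp(p)/(exp(4*p) - 10*exp(3*p) + 37*exp(2*p) - 60*exp(p) + 36)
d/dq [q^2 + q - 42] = 2*q + 1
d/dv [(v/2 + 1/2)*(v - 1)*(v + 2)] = 3*v^2/2 + 2*v - 1/2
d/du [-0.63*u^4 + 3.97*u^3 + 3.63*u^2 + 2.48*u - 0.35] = -2.52*u^3 + 11.91*u^2 + 7.26*u + 2.48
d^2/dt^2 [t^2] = 2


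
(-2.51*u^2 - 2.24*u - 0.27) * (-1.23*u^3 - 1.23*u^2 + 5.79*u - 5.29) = 3.0873*u^5 + 5.8425*u^4 - 11.4456*u^3 + 0.640399999999998*u^2 + 10.2863*u + 1.4283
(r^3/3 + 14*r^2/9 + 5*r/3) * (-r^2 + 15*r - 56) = -r^5/3 + 31*r^4/9 + 3*r^3 - 559*r^2/9 - 280*r/3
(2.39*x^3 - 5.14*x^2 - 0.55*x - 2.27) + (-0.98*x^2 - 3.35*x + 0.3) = 2.39*x^3 - 6.12*x^2 - 3.9*x - 1.97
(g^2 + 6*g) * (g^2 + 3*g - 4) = g^4 + 9*g^3 + 14*g^2 - 24*g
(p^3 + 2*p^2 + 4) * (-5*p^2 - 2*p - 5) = -5*p^5 - 12*p^4 - 9*p^3 - 30*p^2 - 8*p - 20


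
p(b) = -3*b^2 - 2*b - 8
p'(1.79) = -12.74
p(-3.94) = -46.69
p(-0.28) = -7.68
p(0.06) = -8.13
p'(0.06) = -2.36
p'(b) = -6*b - 2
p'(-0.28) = -0.32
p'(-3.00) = 16.00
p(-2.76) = -25.33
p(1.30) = -15.67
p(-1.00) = -9.00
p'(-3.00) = 16.00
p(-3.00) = -29.00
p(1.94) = -23.17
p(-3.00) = -29.00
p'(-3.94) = 21.64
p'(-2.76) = 14.56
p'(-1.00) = 4.00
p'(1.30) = -9.80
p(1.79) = -21.19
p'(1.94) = -13.64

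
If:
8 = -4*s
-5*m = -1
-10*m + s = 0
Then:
No Solution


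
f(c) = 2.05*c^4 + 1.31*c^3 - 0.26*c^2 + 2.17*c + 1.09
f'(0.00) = 2.17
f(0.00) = 1.09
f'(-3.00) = -182.30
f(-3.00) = 122.92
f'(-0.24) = 2.41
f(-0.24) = 0.54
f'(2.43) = 141.77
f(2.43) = 95.10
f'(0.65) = 5.74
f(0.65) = 3.12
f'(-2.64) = -119.94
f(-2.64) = 69.02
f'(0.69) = 6.38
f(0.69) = 3.36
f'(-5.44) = -1198.81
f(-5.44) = 1566.05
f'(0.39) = 3.05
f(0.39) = 2.02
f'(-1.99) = -45.85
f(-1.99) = 17.57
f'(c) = 8.2*c^3 + 3.93*c^2 - 0.52*c + 2.17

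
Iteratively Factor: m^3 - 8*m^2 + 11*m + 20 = (m + 1)*(m^2 - 9*m + 20) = (m - 4)*(m + 1)*(m - 5)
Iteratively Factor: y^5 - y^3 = (y - 1)*(y^4 + y^3) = y*(y - 1)*(y^3 + y^2) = y^2*(y - 1)*(y^2 + y) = y^3*(y - 1)*(y + 1)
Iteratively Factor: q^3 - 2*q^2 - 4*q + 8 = (q - 2)*(q^2 - 4) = (q - 2)*(q + 2)*(q - 2)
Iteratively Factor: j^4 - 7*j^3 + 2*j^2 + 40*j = (j)*(j^3 - 7*j^2 + 2*j + 40) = j*(j - 5)*(j^2 - 2*j - 8) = j*(j - 5)*(j - 4)*(j + 2)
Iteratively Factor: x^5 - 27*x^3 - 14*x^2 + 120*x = (x + 4)*(x^4 - 4*x^3 - 11*x^2 + 30*x) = x*(x + 4)*(x^3 - 4*x^2 - 11*x + 30) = x*(x - 2)*(x + 4)*(x^2 - 2*x - 15) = x*(x - 2)*(x + 3)*(x + 4)*(x - 5)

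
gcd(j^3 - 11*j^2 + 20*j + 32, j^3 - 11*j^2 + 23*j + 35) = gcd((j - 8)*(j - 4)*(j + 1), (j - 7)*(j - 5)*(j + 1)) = j + 1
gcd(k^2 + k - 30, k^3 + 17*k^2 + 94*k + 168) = k + 6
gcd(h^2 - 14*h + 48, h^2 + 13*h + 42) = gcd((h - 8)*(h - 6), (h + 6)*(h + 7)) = 1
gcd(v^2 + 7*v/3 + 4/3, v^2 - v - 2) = v + 1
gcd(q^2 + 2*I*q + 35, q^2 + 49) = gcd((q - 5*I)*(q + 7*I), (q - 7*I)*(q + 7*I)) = q + 7*I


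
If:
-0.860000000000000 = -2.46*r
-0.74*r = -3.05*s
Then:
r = 0.35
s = 0.08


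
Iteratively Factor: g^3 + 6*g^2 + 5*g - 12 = (g - 1)*(g^2 + 7*g + 12) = (g - 1)*(g + 4)*(g + 3)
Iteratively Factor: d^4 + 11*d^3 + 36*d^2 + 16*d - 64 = (d + 4)*(d^3 + 7*d^2 + 8*d - 16) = (d - 1)*(d + 4)*(d^2 + 8*d + 16) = (d - 1)*(d + 4)^2*(d + 4)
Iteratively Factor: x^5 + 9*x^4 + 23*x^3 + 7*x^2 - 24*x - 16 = (x - 1)*(x^4 + 10*x^3 + 33*x^2 + 40*x + 16) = (x - 1)*(x + 4)*(x^3 + 6*x^2 + 9*x + 4) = (x - 1)*(x + 1)*(x + 4)*(x^2 + 5*x + 4) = (x - 1)*(x + 1)^2*(x + 4)*(x + 4)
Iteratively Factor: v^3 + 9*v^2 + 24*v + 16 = (v + 4)*(v^2 + 5*v + 4) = (v + 4)^2*(v + 1)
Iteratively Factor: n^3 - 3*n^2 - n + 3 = (n - 1)*(n^2 - 2*n - 3) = (n - 3)*(n - 1)*(n + 1)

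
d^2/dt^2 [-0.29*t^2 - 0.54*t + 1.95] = -0.580000000000000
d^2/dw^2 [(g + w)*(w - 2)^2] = 2*g + 6*w - 8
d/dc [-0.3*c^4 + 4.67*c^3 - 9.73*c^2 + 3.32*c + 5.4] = -1.2*c^3 + 14.01*c^2 - 19.46*c + 3.32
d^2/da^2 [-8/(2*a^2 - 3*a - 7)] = 16*(-4*a^2 + 6*a + (4*a - 3)^2 + 14)/(-2*a^2 + 3*a + 7)^3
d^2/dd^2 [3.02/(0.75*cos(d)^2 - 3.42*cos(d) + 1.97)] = (-6.795*(1 - cos(d)^2)^2 + 23.2389*cos(d)^3 - 20.872428*cos(d)^2 - 66.824748*cos(d) + 68.517156)/(0.75*cos(d)^2 - 3.42*cos(d) + 1.97)^3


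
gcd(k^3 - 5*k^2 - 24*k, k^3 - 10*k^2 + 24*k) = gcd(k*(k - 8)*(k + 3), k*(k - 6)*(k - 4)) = k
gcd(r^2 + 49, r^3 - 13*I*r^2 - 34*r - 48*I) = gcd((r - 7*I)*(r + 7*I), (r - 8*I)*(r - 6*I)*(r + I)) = 1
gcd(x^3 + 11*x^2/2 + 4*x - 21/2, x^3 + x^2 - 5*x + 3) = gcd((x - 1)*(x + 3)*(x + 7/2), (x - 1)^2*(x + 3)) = x^2 + 2*x - 3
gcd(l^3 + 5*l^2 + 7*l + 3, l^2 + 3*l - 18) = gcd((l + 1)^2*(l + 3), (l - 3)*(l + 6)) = 1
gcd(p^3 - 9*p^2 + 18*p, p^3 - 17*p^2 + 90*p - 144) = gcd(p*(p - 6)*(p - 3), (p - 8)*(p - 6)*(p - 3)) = p^2 - 9*p + 18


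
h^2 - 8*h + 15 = (h - 5)*(h - 3)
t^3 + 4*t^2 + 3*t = t*(t + 1)*(t + 3)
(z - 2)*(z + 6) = z^2 + 4*z - 12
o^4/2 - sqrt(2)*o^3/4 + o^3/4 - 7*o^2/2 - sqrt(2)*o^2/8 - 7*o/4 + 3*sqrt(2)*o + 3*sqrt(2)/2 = (o/2 + sqrt(2))*(o + 1/2)*(o - 3*sqrt(2)/2)*(o - sqrt(2))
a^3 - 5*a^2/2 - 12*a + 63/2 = (a - 3)^2*(a + 7/2)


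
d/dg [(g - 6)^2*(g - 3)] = 3*(g - 6)*(g - 4)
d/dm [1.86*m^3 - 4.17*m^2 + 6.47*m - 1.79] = 5.58*m^2 - 8.34*m + 6.47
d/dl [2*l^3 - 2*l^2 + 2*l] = 6*l^2 - 4*l + 2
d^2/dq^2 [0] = 0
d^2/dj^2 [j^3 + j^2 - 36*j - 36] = 6*j + 2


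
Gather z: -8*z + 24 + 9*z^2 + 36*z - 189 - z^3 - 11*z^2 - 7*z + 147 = -z^3 - 2*z^2 + 21*z - 18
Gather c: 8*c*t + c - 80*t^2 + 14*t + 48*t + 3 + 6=c*(8*t + 1) - 80*t^2 + 62*t + 9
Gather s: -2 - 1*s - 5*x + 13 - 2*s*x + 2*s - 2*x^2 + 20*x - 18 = s*(1 - 2*x) - 2*x^2 + 15*x - 7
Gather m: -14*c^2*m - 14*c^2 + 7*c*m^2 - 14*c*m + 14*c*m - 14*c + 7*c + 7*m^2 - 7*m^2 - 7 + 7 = -14*c^2*m - 14*c^2 + 7*c*m^2 - 7*c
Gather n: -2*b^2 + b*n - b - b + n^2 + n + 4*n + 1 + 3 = -2*b^2 - 2*b + n^2 + n*(b + 5) + 4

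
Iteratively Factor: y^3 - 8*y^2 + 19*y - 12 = (y - 3)*(y^2 - 5*y + 4) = (y - 4)*(y - 3)*(y - 1)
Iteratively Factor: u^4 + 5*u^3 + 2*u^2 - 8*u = (u - 1)*(u^3 + 6*u^2 + 8*u) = (u - 1)*(u + 4)*(u^2 + 2*u) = (u - 1)*(u + 2)*(u + 4)*(u)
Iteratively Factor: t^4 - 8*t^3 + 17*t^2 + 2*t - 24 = (t - 3)*(t^3 - 5*t^2 + 2*t + 8) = (t - 3)*(t + 1)*(t^2 - 6*t + 8) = (t - 3)*(t - 2)*(t + 1)*(t - 4)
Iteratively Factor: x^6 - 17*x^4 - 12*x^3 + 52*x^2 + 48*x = (x - 4)*(x^5 + 4*x^4 - x^3 - 16*x^2 - 12*x) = (x - 4)*(x + 2)*(x^4 + 2*x^3 - 5*x^2 - 6*x) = (x - 4)*(x + 1)*(x + 2)*(x^3 + x^2 - 6*x) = (x - 4)*(x - 2)*(x + 1)*(x + 2)*(x^2 + 3*x) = x*(x - 4)*(x - 2)*(x + 1)*(x + 2)*(x + 3)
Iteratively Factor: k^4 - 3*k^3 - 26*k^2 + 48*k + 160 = (k + 4)*(k^3 - 7*k^2 + 2*k + 40) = (k - 5)*(k + 4)*(k^2 - 2*k - 8) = (k - 5)*(k + 2)*(k + 4)*(k - 4)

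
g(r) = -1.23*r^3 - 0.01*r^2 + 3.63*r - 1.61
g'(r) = -3.69*r^2 - 0.02*r + 3.63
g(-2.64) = 11.37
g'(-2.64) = -22.04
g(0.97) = 0.78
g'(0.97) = 0.14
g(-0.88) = -3.97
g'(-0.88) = 0.79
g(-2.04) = 1.39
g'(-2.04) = -11.69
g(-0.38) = -2.92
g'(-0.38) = 3.10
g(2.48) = -11.43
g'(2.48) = -19.11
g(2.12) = -5.68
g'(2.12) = -13.00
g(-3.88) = 56.00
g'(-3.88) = -51.84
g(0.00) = -1.61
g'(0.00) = 3.63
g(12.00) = -2084.93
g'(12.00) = -527.97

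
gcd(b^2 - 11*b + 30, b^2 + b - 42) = b - 6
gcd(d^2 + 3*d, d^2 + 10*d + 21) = d + 3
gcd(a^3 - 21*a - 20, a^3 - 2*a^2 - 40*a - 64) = a + 4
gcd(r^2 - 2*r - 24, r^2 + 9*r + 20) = r + 4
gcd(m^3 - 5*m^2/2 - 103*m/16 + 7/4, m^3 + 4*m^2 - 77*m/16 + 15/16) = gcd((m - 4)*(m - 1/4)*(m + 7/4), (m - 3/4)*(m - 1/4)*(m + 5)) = m - 1/4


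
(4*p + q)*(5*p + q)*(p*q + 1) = 20*p^3*q + 9*p^2*q^2 + 20*p^2 + p*q^3 + 9*p*q + q^2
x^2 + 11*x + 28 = (x + 4)*(x + 7)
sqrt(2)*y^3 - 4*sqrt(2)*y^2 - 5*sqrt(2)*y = y*(y - 5)*(sqrt(2)*y + sqrt(2))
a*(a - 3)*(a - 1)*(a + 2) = a^4 - 2*a^3 - 5*a^2 + 6*a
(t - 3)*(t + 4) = t^2 + t - 12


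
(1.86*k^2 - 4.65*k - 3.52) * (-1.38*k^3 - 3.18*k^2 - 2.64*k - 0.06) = -2.5668*k^5 + 0.502199999999999*k^4 + 14.7342*k^3 + 23.358*k^2 + 9.5718*k + 0.2112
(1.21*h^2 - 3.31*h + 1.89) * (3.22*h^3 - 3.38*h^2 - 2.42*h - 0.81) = 3.8962*h^5 - 14.748*h^4 + 14.3454*h^3 + 0.6419*h^2 - 1.8927*h - 1.5309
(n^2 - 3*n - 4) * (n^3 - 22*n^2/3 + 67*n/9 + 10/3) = n^5 - 31*n^4/3 + 229*n^3/9 + 31*n^2/3 - 358*n/9 - 40/3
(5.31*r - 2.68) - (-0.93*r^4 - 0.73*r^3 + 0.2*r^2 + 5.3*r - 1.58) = 0.93*r^4 + 0.73*r^3 - 0.2*r^2 + 0.00999999999999979*r - 1.1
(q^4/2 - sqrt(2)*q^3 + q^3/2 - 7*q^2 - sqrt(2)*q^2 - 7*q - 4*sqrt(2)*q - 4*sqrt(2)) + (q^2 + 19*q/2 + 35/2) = q^4/2 - sqrt(2)*q^3 + q^3/2 - 6*q^2 - sqrt(2)*q^2 - 4*sqrt(2)*q + 5*q/2 - 4*sqrt(2) + 35/2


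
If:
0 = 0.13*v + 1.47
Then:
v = -11.31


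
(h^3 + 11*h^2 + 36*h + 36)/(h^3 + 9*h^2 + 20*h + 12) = (h + 3)/(h + 1)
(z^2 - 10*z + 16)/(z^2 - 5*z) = (z^2 - 10*z + 16)/(z*(z - 5))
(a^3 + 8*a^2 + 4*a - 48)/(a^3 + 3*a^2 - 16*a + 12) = (a + 4)/(a - 1)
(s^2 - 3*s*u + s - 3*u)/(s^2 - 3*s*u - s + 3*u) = (s + 1)/(s - 1)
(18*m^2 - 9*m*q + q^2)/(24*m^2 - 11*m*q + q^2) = (-6*m + q)/(-8*m + q)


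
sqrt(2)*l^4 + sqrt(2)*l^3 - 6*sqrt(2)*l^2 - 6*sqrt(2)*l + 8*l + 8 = (l - sqrt(2))^2*(l + 2*sqrt(2))*(sqrt(2)*l + sqrt(2))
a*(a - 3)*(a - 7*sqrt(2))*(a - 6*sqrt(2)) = a^4 - 13*sqrt(2)*a^3 - 3*a^3 + 39*sqrt(2)*a^2 + 84*a^2 - 252*a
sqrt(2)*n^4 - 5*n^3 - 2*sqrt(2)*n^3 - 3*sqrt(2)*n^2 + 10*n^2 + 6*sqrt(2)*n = n*(n - 2)*(n - 3*sqrt(2))*(sqrt(2)*n + 1)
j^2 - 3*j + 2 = (j - 2)*(j - 1)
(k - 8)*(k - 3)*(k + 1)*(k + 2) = k^4 - 8*k^3 - 7*k^2 + 50*k + 48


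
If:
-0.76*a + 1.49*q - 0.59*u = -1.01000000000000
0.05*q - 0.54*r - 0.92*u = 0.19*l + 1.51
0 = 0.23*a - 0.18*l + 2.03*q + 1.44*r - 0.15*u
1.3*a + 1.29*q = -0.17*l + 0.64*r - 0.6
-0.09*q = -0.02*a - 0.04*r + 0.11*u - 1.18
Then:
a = -0.95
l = -28.42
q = 1.73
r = -5.07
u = 7.30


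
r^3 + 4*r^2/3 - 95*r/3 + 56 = (r - 3)*(r - 8/3)*(r + 7)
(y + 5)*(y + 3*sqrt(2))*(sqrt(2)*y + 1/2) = sqrt(2)*y^3 + 13*y^2/2 + 5*sqrt(2)*y^2 + 3*sqrt(2)*y/2 + 65*y/2 + 15*sqrt(2)/2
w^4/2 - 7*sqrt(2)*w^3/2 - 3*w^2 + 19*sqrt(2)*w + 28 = (w/2 + sqrt(2)/2)*(w - 7*sqrt(2))*(w - 2*sqrt(2))*(w + sqrt(2))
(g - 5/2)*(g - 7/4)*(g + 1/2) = g^3 - 15*g^2/4 + 9*g/4 + 35/16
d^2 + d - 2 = (d - 1)*(d + 2)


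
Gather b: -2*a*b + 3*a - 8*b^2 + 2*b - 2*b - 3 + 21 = -2*a*b + 3*a - 8*b^2 + 18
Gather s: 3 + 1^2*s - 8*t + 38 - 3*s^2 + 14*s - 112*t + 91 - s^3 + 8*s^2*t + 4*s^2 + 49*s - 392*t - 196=-s^3 + s^2*(8*t + 1) + 64*s - 512*t - 64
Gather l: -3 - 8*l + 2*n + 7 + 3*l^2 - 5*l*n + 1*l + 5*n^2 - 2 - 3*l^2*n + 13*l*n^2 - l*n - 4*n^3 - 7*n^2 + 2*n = l^2*(3 - 3*n) + l*(13*n^2 - 6*n - 7) - 4*n^3 - 2*n^2 + 4*n + 2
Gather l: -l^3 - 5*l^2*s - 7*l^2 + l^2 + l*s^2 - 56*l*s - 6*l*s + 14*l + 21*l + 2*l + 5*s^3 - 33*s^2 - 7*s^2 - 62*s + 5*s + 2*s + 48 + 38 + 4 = -l^3 + l^2*(-5*s - 6) + l*(s^2 - 62*s + 37) + 5*s^3 - 40*s^2 - 55*s + 90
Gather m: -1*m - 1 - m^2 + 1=-m^2 - m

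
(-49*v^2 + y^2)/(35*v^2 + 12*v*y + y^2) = (-7*v + y)/(5*v + y)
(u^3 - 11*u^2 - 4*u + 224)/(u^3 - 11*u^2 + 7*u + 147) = (u^2 - 4*u - 32)/(u^2 - 4*u - 21)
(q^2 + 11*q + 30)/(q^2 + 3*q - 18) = (q + 5)/(q - 3)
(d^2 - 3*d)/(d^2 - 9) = d/(d + 3)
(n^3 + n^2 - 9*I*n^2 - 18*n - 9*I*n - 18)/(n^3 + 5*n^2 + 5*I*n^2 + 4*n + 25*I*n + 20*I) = (n^2 - 9*I*n - 18)/(n^2 + n*(4 + 5*I) + 20*I)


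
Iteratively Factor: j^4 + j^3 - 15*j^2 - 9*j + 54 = (j - 2)*(j^3 + 3*j^2 - 9*j - 27) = (j - 3)*(j - 2)*(j^2 + 6*j + 9) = (j - 3)*(j - 2)*(j + 3)*(j + 3)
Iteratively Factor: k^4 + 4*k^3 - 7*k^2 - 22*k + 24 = (k - 1)*(k^3 + 5*k^2 - 2*k - 24) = (k - 1)*(k + 3)*(k^2 + 2*k - 8) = (k - 2)*(k - 1)*(k + 3)*(k + 4)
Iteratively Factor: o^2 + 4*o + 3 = (o + 3)*(o + 1)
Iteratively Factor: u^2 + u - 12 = (u + 4)*(u - 3)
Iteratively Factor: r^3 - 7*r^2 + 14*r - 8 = (r - 4)*(r^2 - 3*r + 2) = (r - 4)*(r - 1)*(r - 2)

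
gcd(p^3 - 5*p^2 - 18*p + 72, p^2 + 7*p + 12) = p + 4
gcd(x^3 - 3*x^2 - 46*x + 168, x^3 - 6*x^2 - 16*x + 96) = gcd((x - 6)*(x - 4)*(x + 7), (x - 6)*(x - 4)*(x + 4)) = x^2 - 10*x + 24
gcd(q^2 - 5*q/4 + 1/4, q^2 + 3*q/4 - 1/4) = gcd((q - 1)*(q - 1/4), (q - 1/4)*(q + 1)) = q - 1/4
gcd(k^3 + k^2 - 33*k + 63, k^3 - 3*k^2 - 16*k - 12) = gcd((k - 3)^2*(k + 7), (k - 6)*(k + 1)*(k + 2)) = 1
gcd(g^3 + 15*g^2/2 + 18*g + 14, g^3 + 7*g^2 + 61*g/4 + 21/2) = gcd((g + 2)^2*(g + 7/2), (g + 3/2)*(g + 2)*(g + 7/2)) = g^2 + 11*g/2 + 7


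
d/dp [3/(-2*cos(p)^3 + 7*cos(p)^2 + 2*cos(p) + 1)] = 6*(sin(p) + 14*sin(2*p) - 3*sin(3*p))/(cos(p) + 7*cos(2*p) - cos(3*p) + 9)^2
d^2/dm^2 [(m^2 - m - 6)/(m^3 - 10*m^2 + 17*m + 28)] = 2*(m^6 - 3*m^5 - 57*m^4 + 371*m^3 - 1098*m^2 + 2724*m - 2154)/(m^9 - 30*m^8 + 351*m^7 - 1936*m^6 + 4287*m^5 + 2586*m^4 - 21295*m^3 + 756*m^2 + 39984*m + 21952)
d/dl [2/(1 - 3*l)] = 6/(3*l - 1)^2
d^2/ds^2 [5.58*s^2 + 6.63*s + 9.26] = 11.1600000000000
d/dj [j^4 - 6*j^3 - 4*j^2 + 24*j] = 4*j^3 - 18*j^2 - 8*j + 24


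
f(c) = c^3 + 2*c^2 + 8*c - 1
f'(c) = 3*c^2 + 4*c + 8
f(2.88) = 62.52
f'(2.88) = 44.40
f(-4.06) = -67.44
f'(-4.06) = 41.21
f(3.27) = 81.51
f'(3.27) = 53.16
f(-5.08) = -121.12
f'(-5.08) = 65.10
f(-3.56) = -49.25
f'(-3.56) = 31.78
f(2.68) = 54.05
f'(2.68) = 40.27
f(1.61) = 21.24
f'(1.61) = 22.22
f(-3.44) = -45.56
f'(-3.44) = 29.74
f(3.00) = 68.00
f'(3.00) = 47.00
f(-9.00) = -640.00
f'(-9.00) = 215.00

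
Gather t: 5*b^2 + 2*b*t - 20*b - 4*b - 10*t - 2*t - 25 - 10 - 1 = 5*b^2 - 24*b + t*(2*b - 12) - 36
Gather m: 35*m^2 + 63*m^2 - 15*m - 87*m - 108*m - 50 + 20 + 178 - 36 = 98*m^2 - 210*m + 112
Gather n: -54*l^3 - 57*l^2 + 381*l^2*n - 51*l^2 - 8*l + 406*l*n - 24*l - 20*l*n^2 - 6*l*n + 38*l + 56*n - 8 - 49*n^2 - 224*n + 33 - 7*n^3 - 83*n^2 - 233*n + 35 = -54*l^3 - 108*l^2 + 6*l - 7*n^3 + n^2*(-20*l - 132) + n*(381*l^2 + 400*l - 401) + 60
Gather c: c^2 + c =c^2 + c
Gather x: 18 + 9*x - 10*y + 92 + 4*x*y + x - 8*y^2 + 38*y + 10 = x*(4*y + 10) - 8*y^2 + 28*y + 120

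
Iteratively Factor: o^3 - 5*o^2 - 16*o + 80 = (o - 4)*(o^2 - o - 20) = (o - 4)*(o + 4)*(o - 5)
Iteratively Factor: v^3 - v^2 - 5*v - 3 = (v - 3)*(v^2 + 2*v + 1) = (v - 3)*(v + 1)*(v + 1)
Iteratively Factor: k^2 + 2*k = (k + 2)*(k)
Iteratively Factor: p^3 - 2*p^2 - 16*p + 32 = (p - 4)*(p^2 + 2*p - 8) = (p - 4)*(p - 2)*(p + 4)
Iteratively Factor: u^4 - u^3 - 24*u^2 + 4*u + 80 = (u - 2)*(u^3 + u^2 - 22*u - 40) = (u - 5)*(u - 2)*(u^2 + 6*u + 8) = (u - 5)*(u - 2)*(u + 2)*(u + 4)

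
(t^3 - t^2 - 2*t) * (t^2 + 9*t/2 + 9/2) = t^5 + 7*t^4/2 - 2*t^3 - 27*t^2/2 - 9*t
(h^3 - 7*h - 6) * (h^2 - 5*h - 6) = h^5 - 5*h^4 - 13*h^3 + 29*h^2 + 72*h + 36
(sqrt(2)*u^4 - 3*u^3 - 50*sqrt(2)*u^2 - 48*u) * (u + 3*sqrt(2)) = sqrt(2)*u^5 + 3*u^4 - 59*sqrt(2)*u^3 - 348*u^2 - 144*sqrt(2)*u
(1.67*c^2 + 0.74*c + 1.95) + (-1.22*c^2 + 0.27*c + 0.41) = 0.45*c^2 + 1.01*c + 2.36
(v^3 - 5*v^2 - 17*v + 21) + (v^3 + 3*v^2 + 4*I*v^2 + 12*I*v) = 2*v^3 - 2*v^2 + 4*I*v^2 - 17*v + 12*I*v + 21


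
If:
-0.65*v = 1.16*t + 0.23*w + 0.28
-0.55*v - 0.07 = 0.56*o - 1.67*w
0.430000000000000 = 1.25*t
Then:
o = 3.32967032967033*w + 0.901021978021978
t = 0.34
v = -0.353846153846154*w - 1.04467692307692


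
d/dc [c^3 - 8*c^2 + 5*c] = 3*c^2 - 16*c + 5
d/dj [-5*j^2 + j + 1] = 1 - 10*j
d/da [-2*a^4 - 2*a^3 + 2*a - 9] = -8*a^3 - 6*a^2 + 2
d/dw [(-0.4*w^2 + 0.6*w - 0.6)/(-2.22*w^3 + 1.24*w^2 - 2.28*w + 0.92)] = (-0.888*w^4 + 2.664*w^3 - 3.828*w^2 + 0.752*w - 0.816)/(4.9284*w^6 - 5.5056*w^5 + 11.6608*w^4 - 9.7392*w^3 + 7.48*w^2 - 4.1952*w + 0.8464)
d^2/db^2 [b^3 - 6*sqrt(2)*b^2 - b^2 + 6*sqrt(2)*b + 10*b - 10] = 6*b - 12*sqrt(2) - 2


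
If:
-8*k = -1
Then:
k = 1/8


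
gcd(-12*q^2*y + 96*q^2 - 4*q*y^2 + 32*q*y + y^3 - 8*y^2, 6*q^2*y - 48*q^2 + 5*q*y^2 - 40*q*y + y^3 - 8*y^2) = 2*q*y - 16*q + y^2 - 8*y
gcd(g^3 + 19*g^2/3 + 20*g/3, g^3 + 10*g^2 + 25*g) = g^2 + 5*g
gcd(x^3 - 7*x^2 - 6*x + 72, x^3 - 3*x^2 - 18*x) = x^2 - 3*x - 18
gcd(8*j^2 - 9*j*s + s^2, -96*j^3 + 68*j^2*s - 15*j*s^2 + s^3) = -8*j + s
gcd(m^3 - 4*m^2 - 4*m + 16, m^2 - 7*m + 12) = m - 4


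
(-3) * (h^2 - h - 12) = -3*h^2 + 3*h + 36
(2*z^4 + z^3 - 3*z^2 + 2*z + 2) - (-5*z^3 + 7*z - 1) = 2*z^4 + 6*z^3 - 3*z^2 - 5*z + 3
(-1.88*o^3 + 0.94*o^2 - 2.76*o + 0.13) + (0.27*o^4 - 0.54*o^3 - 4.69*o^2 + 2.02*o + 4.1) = 0.27*o^4 - 2.42*o^3 - 3.75*o^2 - 0.74*o + 4.23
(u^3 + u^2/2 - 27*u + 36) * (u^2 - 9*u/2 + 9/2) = u^5 - 4*u^4 - 99*u^3/4 + 639*u^2/4 - 567*u/2 + 162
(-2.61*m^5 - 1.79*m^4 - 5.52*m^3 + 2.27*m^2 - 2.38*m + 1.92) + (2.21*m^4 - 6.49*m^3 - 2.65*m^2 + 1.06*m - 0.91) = -2.61*m^5 + 0.42*m^4 - 12.01*m^3 - 0.38*m^2 - 1.32*m + 1.01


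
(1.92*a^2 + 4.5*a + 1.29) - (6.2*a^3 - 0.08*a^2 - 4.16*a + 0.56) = -6.2*a^3 + 2.0*a^2 + 8.66*a + 0.73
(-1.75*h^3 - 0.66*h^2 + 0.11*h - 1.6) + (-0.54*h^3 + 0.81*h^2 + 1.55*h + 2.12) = -2.29*h^3 + 0.15*h^2 + 1.66*h + 0.52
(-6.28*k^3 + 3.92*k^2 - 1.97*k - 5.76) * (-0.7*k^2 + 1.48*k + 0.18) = 4.396*k^5 - 12.0384*k^4 + 6.0502*k^3 + 1.822*k^2 - 8.8794*k - 1.0368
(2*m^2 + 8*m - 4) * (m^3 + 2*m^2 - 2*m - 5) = 2*m^5 + 12*m^4 + 8*m^3 - 34*m^2 - 32*m + 20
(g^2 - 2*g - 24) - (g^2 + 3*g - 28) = 4 - 5*g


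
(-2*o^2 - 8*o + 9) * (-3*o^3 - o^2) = 6*o^5 + 26*o^4 - 19*o^3 - 9*o^2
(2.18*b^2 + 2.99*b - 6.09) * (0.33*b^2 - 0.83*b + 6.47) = 0.7194*b^4 - 0.8227*b^3 + 9.6132*b^2 + 24.4*b - 39.4023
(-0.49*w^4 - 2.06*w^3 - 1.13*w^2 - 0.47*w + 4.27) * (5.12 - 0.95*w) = 0.4655*w^5 - 0.5518*w^4 - 9.4737*w^3 - 5.3391*w^2 - 6.4629*w + 21.8624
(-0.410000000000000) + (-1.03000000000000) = -1.44000000000000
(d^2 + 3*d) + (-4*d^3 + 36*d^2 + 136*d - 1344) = -4*d^3 + 37*d^2 + 139*d - 1344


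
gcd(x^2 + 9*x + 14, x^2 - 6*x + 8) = 1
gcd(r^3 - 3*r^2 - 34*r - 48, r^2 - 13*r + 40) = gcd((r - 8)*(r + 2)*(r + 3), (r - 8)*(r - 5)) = r - 8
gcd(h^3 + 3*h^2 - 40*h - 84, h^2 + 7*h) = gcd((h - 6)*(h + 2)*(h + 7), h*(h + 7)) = h + 7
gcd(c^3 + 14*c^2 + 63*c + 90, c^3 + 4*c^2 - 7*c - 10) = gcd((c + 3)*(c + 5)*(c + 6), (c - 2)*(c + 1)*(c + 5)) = c + 5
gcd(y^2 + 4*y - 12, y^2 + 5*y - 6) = y + 6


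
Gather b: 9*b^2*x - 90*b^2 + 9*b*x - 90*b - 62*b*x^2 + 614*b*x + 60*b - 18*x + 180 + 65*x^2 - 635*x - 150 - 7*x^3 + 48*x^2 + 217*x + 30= b^2*(9*x - 90) + b*(-62*x^2 + 623*x - 30) - 7*x^3 + 113*x^2 - 436*x + 60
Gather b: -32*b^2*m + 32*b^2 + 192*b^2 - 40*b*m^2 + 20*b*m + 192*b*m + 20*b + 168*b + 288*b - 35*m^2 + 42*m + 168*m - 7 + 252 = b^2*(224 - 32*m) + b*(-40*m^2 + 212*m + 476) - 35*m^2 + 210*m + 245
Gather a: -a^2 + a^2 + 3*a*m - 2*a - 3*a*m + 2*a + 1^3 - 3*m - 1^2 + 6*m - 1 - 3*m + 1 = 0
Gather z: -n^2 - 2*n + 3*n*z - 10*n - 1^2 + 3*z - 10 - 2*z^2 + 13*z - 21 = -n^2 - 12*n - 2*z^2 + z*(3*n + 16) - 32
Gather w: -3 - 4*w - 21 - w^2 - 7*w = -w^2 - 11*w - 24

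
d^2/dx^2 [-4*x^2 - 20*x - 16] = -8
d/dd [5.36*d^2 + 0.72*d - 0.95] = 10.72*d + 0.72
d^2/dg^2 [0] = 0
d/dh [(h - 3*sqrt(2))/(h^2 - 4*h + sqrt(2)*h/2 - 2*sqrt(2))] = 2*(2*h^2 - 8*h + sqrt(2)*h - (h - 3*sqrt(2))*(4*h - 8 + sqrt(2)) - 4*sqrt(2))/(2*h^2 - 8*h + sqrt(2)*h - 4*sqrt(2))^2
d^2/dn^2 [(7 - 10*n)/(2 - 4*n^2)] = 2*(8*n^2*(10*n - 7) + (7 - 30*n)*(2*n^2 - 1))/(2*n^2 - 1)^3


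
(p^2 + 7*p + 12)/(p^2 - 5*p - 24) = (p + 4)/(p - 8)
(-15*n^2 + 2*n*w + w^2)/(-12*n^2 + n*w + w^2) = (5*n + w)/(4*n + w)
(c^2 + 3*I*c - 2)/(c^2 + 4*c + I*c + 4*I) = (c + 2*I)/(c + 4)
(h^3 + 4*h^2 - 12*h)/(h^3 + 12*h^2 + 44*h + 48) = h*(h - 2)/(h^2 + 6*h + 8)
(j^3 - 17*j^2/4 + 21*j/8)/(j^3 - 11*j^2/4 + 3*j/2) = (j - 7/2)/(j - 2)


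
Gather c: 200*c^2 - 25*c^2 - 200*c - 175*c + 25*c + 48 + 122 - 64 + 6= 175*c^2 - 350*c + 112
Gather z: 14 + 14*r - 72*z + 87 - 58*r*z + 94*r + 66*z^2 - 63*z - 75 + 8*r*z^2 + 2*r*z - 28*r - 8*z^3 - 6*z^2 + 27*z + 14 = 80*r - 8*z^3 + z^2*(8*r + 60) + z*(-56*r - 108) + 40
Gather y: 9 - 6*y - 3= 6 - 6*y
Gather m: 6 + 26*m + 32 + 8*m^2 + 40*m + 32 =8*m^2 + 66*m + 70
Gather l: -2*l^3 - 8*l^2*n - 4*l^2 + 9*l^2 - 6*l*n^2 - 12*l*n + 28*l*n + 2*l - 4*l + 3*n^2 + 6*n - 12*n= -2*l^3 + l^2*(5 - 8*n) + l*(-6*n^2 + 16*n - 2) + 3*n^2 - 6*n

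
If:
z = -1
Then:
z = -1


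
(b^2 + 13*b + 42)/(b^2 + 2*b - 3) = (b^2 + 13*b + 42)/(b^2 + 2*b - 3)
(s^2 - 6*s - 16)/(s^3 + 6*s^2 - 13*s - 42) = (s - 8)/(s^2 + 4*s - 21)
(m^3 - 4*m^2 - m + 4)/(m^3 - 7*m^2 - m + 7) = (m - 4)/(m - 7)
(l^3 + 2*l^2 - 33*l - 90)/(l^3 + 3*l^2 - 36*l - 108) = (l + 5)/(l + 6)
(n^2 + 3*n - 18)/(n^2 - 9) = (n + 6)/(n + 3)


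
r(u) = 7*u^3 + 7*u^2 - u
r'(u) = 21*u^2 + 14*u - 1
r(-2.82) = -98.49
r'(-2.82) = 126.52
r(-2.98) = -120.10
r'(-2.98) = 143.77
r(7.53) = 3378.08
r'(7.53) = 1295.14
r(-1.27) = -1.78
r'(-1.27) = 15.09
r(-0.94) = 1.31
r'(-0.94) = 4.40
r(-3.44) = -198.68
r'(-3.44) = 199.35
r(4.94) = 1009.76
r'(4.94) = 580.64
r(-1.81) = -16.77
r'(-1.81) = 42.46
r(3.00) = 249.00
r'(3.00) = 230.00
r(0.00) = 0.00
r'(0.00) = -1.00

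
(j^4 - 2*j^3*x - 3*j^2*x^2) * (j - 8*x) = j^5 - 10*j^4*x + 13*j^3*x^2 + 24*j^2*x^3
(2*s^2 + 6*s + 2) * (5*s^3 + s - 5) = 10*s^5 + 30*s^4 + 12*s^3 - 4*s^2 - 28*s - 10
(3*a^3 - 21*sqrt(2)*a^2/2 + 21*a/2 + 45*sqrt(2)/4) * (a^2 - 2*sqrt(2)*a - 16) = 3*a^5 - 33*sqrt(2)*a^4/2 + 9*a^3/2 + 633*sqrt(2)*a^2/4 - 213*a - 180*sqrt(2)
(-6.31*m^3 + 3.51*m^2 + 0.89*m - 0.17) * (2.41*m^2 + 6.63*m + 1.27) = -15.2071*m^5 - 33.3762*m^4 + 17.4025*m^3 + 9.9487*m^2 + 0.00320000000000009*m - 0.2159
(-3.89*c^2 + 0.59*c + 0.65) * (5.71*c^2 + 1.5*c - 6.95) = -22.2119*c^4 - 2.4661*c^3 + 31.632*c^2 - 3.1255*c - 4.5175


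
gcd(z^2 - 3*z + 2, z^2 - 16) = 1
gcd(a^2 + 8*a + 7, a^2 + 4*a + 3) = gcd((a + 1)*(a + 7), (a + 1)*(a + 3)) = a + 1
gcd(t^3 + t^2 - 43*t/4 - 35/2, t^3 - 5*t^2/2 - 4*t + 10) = t + 2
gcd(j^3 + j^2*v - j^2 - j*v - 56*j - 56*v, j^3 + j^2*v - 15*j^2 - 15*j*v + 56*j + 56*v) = j^2 + j*v - 8*j - 8*v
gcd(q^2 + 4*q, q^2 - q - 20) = q + 4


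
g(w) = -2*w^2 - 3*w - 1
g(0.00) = -1.00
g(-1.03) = -0.03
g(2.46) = -20.48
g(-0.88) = 0.09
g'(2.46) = -12.84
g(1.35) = -8.70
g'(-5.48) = 18.92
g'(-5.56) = 19.24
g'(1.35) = -8.40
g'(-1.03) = 1.12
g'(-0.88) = 0.52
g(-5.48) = -44.62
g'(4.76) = -22.04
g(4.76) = -60.60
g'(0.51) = -5.04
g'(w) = -4*w - 3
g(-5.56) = -46.15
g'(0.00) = -3.00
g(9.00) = -190.00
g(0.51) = -3.05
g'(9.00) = -39.00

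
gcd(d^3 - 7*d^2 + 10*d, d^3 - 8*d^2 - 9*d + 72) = 1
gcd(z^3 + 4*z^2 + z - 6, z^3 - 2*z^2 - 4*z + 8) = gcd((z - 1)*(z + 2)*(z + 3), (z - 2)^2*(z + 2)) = z + 2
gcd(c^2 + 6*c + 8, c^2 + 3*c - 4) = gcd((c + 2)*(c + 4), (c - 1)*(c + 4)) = c + 4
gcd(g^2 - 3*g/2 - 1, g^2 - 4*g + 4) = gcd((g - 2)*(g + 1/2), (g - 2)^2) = g - 2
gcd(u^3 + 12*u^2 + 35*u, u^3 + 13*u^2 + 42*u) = u^2 + 7*u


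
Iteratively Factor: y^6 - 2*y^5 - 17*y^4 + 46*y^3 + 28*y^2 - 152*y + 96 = (y - 1)*(y^5 - y^4 - 18*y^3 + 28*y^2 + 56*y - 96) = (y - 1)*(y + 2)*(y^4 - 3*y^3 - 12*y^2 + 52*y - 48) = (y - 2)*(y - 1)*(y + 2)*(y^3 - y^2 - 14*y + 24) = (y - 2)*(y - 1)*(y + 2)*(y + 4)*(y^2 - 5*y + 6) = (y - 3)*(y - 2)*(y - 1)*(y + 2)*(y + 4)*(y - 2)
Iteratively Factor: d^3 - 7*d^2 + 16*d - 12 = (d - 3)*(d^2 - 4*d + 4) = (d - 3)*(d - 2)*(d - 2)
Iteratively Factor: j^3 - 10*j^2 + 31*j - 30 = (j - 3)*(j^2 - 7*j + 10) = (j - 5)*(j - 3)*(j - 2)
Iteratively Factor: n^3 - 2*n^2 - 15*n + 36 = (n + 4)*(n^2 - 6*n + 9) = (n - 3)*(n + 4)*(n - 3)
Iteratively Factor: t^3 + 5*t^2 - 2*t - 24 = (t - 2)*(t^2 + 7*t + 12) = (t - 2)*(t + 4)*(t + 3)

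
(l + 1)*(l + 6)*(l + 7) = l^3 + 14*l^2 + 55*l + 42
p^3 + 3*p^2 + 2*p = p*(p + 1)*(p + 2)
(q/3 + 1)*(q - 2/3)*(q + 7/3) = q^3/3 + 14*q^2/9 + 31*q/27 - 14/9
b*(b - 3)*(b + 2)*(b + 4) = b^4 + 3*b^3 - 10*b^2 - 24*b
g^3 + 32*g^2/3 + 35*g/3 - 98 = (g - 7/3)*(g + 6)*(g + 7)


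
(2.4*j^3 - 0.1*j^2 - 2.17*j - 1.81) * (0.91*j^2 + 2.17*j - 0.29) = 2.184*j^5 + 5.117*j^4 - 2.8877*j^3 - 6.327*j^2 - 3.2984*j + 0.5249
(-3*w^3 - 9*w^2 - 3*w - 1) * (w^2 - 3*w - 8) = -3*w^5 + 48*w^3 + 80*w^2 + 27*w + 8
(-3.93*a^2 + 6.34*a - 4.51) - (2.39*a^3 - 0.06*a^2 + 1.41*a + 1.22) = -2.39*a^3 - 3.87*a^2 + 4.93*a - 5.73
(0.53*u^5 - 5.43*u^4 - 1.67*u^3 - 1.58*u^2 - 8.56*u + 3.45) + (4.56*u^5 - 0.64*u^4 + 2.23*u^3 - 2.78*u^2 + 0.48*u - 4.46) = 5.09*u^5 - 6.07*u^4 + 0.56*u^3 - 4.36*u^2 - 8.08*u - 1.01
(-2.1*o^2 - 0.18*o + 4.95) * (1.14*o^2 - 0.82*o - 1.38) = -2.394*o^4 + 1.5168*o^3 + 8.6886*o^2 - 3.8106*o - 6.831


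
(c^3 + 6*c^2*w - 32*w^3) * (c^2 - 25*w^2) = c^5 + 6*c^4*w - 25*c^3*w^2 - 182*c^2*w^3 + 800*w^5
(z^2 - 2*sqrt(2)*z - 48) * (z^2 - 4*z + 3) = z^4 - 4*z^3 - 2*sqrt(2)*z^3 - 45*z^2 + 8*sqrt(2)*z^2 - 6*sqrt(2)*z + 192*z - 144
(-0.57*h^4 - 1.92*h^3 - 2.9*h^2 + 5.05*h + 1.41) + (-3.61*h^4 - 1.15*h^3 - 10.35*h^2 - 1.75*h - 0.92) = -4.18*h^4 - 3.07*h^3 - 13.25*h^2 + 3.3*h + 0.49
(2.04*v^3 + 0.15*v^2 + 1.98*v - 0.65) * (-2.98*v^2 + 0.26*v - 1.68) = -6.0792*v^5 + 0.0834*v^4 - 9.2886*v^3 + 2.1998*v^2 - 3.4954*v + 1.092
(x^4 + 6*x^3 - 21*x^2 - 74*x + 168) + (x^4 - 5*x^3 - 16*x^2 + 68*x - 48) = 2*x^4 + x^3 - 37*x^2 - 6*x + 120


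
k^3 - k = k*(k - 1)*(k + 1)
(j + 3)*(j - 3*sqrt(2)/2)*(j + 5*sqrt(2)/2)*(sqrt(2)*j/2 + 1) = sqrt(2)*j^4/2 + 2*j^3 + 3*sqrt(2)*j^3/2 - 11*sqrt(2)*j^2/4 + 6*j^2 - 33*sqrt(2)*j/4 - 15*j/2 - 45/2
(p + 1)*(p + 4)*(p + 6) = p^3 + 11*p^2 + 34*p + 24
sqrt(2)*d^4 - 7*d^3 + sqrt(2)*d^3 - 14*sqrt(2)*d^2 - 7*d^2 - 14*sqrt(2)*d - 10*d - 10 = (d + 1)*(d - 5*sqrt(2))*(d + sqrt(2))*(sqrt(2)*d + 1)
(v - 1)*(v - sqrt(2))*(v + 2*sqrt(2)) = v^3 - v^2 + sqrt(2)*v^2 - 4*v - sqrt(2)*v + 4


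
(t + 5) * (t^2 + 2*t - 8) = t^3 + 7*t^2 + 2*t - 40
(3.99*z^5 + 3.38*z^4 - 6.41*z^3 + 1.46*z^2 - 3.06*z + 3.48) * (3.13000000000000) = 12.4887*z^5 + 10.5794*z^4 - 20.0633*z^3 + 4.5698*z^2 - 9.5778*z + 10.8924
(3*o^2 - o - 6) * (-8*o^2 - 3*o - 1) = -24*o^4 - o^3 + 48*o^2 + 19*o + 6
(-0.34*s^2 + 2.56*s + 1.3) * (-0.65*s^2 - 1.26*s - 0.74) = 0.221*s^4 - 1.2356*s^3 - 3.819*s^2 - 3.5324*s - 0.962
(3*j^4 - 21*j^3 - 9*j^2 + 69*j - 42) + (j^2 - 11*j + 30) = 3*j^4 - 21*j^3 - 8*j^2 + 58*j - 12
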